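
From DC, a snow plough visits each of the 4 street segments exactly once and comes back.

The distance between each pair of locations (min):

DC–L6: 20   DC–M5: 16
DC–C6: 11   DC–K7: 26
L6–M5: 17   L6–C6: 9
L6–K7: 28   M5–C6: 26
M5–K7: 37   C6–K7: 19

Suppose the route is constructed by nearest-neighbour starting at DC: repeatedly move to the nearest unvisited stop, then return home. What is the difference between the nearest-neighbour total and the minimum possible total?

From DC: C6=11, M5=16, L6=20, K7=26 → choose C6 (11).
From C6: L6=9, K7=19, M5=26 → choose L6 (9).
From L6: M5=17, K7=28 → choose M5 (17).
From M5: K7=37 → choose K7 (37).
NN route DC → C6 → L6 → M5 → K7 → DC costs 100.
Optimal: DC → M5 → L6 → C6 → K7 → DC costs 87 (by enumerating all 12 distinct tours).
Excess = 100 − 87 = 13.

13 min longer than the optimal tour.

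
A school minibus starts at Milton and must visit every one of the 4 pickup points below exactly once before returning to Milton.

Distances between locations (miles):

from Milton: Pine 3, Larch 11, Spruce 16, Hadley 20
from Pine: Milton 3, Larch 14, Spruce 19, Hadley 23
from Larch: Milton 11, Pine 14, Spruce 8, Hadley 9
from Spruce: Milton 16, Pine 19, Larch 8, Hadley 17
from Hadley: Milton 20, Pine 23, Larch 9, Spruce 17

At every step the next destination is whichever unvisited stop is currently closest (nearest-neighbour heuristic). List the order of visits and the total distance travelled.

62 miles along Milton → Pine → Larch → Spruce → Hadley → Milton.

At Milton the remaining stops are Pine 3, Larch 11, Spruce 16, Hadley 20; go to Pine.
At Pine the remaining stops are Larch 14, Spruce 19, Hadley 23; go to Larch.
At Larch the remaining stops are Spruce 8, Hadley 9; go to Spruce.
At Spruce the remaining stops are Hadley 17; go to Hadley.
Return Hadley→Milton: 20.
Total = 3 + 14 + 8 + 17 + 20 = 62.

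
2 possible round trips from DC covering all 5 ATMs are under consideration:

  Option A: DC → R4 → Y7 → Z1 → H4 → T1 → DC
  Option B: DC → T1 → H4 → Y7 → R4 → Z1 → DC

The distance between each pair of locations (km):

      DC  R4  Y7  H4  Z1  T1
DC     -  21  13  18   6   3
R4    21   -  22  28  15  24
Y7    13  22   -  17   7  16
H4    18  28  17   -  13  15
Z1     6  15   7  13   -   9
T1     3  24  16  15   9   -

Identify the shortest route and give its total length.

Option A: 21 + 22 + 7 + 13 + 15 + 3 = 81
Option B: 3 + 15 + 17 + 22 + 15 + 6 = 78

Shortest is Option B, total 78 km.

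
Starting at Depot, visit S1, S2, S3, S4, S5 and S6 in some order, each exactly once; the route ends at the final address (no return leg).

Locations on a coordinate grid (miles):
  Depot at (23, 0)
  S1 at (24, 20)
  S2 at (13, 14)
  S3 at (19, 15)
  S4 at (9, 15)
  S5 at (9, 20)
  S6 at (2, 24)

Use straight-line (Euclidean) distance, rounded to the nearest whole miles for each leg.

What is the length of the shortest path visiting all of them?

Shortest open route: 50 miles.

There are 6! = 720 possible orderings.
Depot - S1 - S2 - S3 - S4 - S5 - S6: 20+13+6+10+5+8 = 62
Depot - S1 - S2 - S3 - S4 - S6 - S5: 20+13+6+10+11+8 = 68
Depot - S1 - S2 - S3 - S5 - S4 - S6: 20+13+6+11+5+11 = 66
Depot - S1 - S2 - S3 - S5 - S6 - S4: 20+13+6+11+8+11 = 69
Depot - S1 - S2 - S3 - S6 - S4 - S5: 20+13+6+19+11+5 = 74
Depot - S1 - S2 - S3 - S6 - S5 - S4: 20+13+6+19+8+5 = 71
Depot - S1 - S2 - S4 - S3 - S5 - S6: 20+13+4+10+11+8 = 66
Depot - S1 - S2 - S4 - S3 - S6 - S5: 20+13+4+10+19+8 = 74
… (712 more)
Depot - S1 - S3 - S2 - S4 - S5 - S6: 20+7+6+4+5+8 = 50  ← best
The minimum is 50.
One shortest path: Depot → S1 → S3 → S2 → S4 → S5 → S6.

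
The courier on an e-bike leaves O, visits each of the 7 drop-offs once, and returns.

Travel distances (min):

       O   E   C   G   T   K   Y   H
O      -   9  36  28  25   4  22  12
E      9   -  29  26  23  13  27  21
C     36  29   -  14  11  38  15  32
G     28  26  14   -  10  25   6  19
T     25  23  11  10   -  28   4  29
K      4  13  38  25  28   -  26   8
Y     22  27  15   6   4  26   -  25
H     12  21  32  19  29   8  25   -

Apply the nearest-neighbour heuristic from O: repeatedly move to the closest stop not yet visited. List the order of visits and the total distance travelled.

At O the remaining stops are K 4, E 9, H 12, Y 22, T 25, G 28, C 36; go to K.
At K the remaining stops are H 8, E 13, G 25, Y 26, T 28, C 38; go to H.
At H the remaining stops are G 19, E 21, Y 25, T 29, C 32; go to G.
At G the remaining stops are Y 6, T 10, C 14, E 26; go to Y.
At Y the remaining stops are T 4, C 15, E 27; go to T.
At T the remaining stops are C 11, E 23; go to C.
At C the remaining stops are E 29; go to E.
Return E→O: 9.
Total = 4 + 8 + 19 + 6 + 4 + 11 + 29 + 9 = 90.

Total distance 90 min via the nearest-neighbour route O → K → H → G → Y → T → C → E → O.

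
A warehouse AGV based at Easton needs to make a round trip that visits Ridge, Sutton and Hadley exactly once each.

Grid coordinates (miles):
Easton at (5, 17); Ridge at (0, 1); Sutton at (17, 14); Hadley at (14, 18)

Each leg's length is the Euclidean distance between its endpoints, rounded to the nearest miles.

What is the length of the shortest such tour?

Shortest round trip = 52 miles.

With 3 stops there are 3!/2 = 3 distinct round trips (a route and its reverse cost the same).
Easton→Ridge→Sutton→Hadley→Easton: 17+21+5+9 = 52
Easton→Ridge→Hadley→Sutton→Easton: 17+22+5+12 = 56
Easton→Sutton→Ridge→Hadley→Easton: 12+21+22+9 = 64
The minimum is 52.
One optimal route: Easton → Ridge → Sutton → Hadley → Easton (or its reverse).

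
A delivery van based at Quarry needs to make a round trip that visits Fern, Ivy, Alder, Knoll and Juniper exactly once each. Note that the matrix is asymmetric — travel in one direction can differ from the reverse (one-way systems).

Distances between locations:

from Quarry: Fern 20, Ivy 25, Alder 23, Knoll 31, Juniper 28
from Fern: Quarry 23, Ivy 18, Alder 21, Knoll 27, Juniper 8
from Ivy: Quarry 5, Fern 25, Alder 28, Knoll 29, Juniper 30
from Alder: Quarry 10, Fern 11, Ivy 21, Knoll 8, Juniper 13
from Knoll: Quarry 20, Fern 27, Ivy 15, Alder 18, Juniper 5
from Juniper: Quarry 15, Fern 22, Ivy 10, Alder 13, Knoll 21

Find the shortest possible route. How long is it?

Shortest round trip = 69.

Quarry - Fern - Ivy - Alder - Knoll - Juniper - Quarry: 20+18+28+8+5+15 = 94
Quarry - Fern - Ivy - Alder - Juniper - Knoll - Quarry: 20+18+28+13+21+20 = 120
Quarry - Fern - Ivy - Knoll - Alder - Juniper - Quarry: 20+18+29+18+13+15 = 113
Quarry - Fern - Ivy - Knoll - Juniper - Alder - Quarry: 20+18+29+5+13+10 = 95
Quarry - Fern - Ivy - Juniper - Alder - Knoll - Quarry: 20+18+30+13+8+20 = 109
Quarry - Fern - Ivy - Juniper - Knoll - Alder - Quarry: 20+18+30+21+18+10 = 117
Quarry - Fern - Alder - Ivy - Knoll - Juniper - Quarry: 20+21+21+29+5+15 = 111
Quarry - Fern - Alder - Ivy - Juniper - Knoll - Quarry: 20+21+21+30+21+20 = 133
Quarry - Fern - Alder - Knoll - Ivy - Juniper - Quarry: 20+21+8+15+30+15 = 109
Quarry - Fern - Alder - Knoll - Juniper - Ivy - Quarry: 20+21+8+5+10+5 = 69
Quarry - Fern - Alder - Juniper - Ivy - Knoll - Quarry: 20+21+13+10+29+20 = 113
Quarry - Fern - Alder - Juniper - Knoll - Ivy - Quarry: 20+21+13+21+15+5 = 95
Quarry - Fern - Knoll - Ivy - Alder - Juniper - Quarry: 20+27+15+28+13+15 = 118
Quarry - Fern - Knoll - Ivy - Juniper - Alder - Quarry: 20+27+15+30+13+10 = 115
… (106 more)
The minimum is 69.
One optimal route: Quarry → Fern → Alder → Knoll → Juniper → Ivy → Quarry.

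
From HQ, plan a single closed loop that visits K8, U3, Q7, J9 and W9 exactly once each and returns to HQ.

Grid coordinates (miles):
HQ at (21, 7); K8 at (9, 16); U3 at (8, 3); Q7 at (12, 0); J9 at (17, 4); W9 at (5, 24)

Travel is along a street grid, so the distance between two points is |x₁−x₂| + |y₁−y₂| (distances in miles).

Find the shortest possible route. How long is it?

With 5 stops there are 5!/2 = 60 distinct round trips (a route and its reverse cost the same).
HQ - K8 - U3 - Q7 - J9 - W9 - HQ: 21+14+7+9+32+33 = 116
HQ - K8 - U3 - Q7 - W9 - J9 - HQ: 21+14+7+31+32+7 = 112
HQ - K8 - U3 - J9 - Q7 - W9 - HQ: 21+14+10+9+31+33 = 118
HQ - K8 - U3 - J9 - W9 - Q7 - HQ: 21+14+10+32+31+16 = 124
HQ - K8 - U3 - W9 - Q7 - J9 - HQ: 21+14+24+31+9+7 = 106
HQ - K8 - U3 - W9 - J9 - Q7 - HQ: 21+14+24+32+9+16 = 116
HQ - K8 - Q7 - U3 - J9 - W9 - HQ: 21+19+7+10+32+33 = 122
HQ - K8 - Q7 - U3 - W9 - J9 - HQ: 21+19+7+24+32+7 = 110
HQ - K8 - Q7 - J9 - U3 - W9 - HQ: 21+19+9+10+24+33 = 116
HQ - K8 - Q7 - J9 - W9 - U3 - HQ: 21+19+9+32+24+17 = 122
HQ - K8 - Q7 - W9 - U3 - J9 - HQ: 21+19+31+24+10+7 = 112
HQ - K8 - Q7 - W9 - J9 - U3 - HQ: 21+19+31+32+10+17 = 130
HQ - K8 - J9 - U3 - Q7 - W9 - HQ: 21+20+10+7+31+33 = 122
HQ - K8 - J9 - U3 - W9 - Q7 - HQ: 21+20+10+24+31+16 = 122
… (46 more)
HQ - K8 - W9 - U3 - Q7 - J9 - HQ: 21+12+24+7+9+7 = 80  ← best
The minimum is 80.
One optimal route: HQ → K8 → W9 → U3 → Q7 → J9 → HQ (or its reverse).

Minimum total distance: 80 miles.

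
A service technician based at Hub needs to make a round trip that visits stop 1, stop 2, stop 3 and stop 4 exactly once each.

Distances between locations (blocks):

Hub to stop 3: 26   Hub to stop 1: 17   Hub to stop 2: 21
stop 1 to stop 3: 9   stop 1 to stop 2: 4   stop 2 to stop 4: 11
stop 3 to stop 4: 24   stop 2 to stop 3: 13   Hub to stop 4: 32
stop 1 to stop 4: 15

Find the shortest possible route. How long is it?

Shortest round trip = 82 blocks.

With 4 stops there are 4!/2 = 12 distinct round trips (a route and its reverse cost the same).
Hub → stop 1 → stop 2 → stop 3 → stop 4 → Hub: 17+4+13+24+32 = 90
Hub → stop 1 → stop 2 → stop 4 → stop 3 → Hub: 17+4+11+24+26 = 82
Hub → stop 1 → stop 3 → stop 2 → stop 4 → Hub: 17+9+13+11+32 = 82
Hub → stop 1 → stop 3 → stop 4 → stop 2 → Hub: 17+9+24+11+21 = 82
Hub → stop 1 → stop 4 → stop 2 → stop 3 → Hub: 17+15+11+13+26 = 82
Hub → stop 1 → stop 4 → stop 3 → stop 2 → Hub: 17+15+24+13+21 = 90
Hub → stop 2 → stop 1 → stop 3 → stop 4 → Hub: 21+4+9+24+32 = 90
Hub → stop 2 → stop 1 → stop 4 → stop 3 → Hub: 21+4+15+24+26 = 90
Hub → stop 2 → stop 3 → stop 1 → stop 4 → Hub: 21+13+9+15+32 = 90
Hub → stop 2 → stop 4 → stop 1 → stop 3 → Hub: 21+11+15+9+26 = 82
Hub → stop 3 → stop 1 → stop 2 → stop 4 → Hub: 26+9+4+11+32 = 82
Hub → stop 3 → stop 2 → stop 1 → stop 4 → Hub: 26+13+4+15+32 = 90
The minimum is 82.
One optimal route: Hub → stop 1 → stop 2 → stop 4 → stop 3 → Hub (or its reverse).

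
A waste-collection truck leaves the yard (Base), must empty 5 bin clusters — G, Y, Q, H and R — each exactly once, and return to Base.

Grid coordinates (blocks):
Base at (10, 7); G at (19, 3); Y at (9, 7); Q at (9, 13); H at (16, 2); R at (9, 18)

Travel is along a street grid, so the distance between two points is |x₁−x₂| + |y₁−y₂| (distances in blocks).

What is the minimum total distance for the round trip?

There are 60 distinct closed tours to check (reversals are equivalent).
Base→G→Y→Q→H→R→Base: 13+14+6+18+23+12 = 86
Base→G→Y→Q→R→H→Base: 13+14+6+5+23+11 = 72
Base→G→Y→H→Q→R→Base: 13+14+12+18+5+12 = 74
Base→G→Y→H→R→Q→Base: 13+14+12+23+5+7 = 74
Base→G→Y→R→Q→H→Base: 13+14+11+5+18+11 = 72
Base→G→Y→R→H→Q→Base: 13+14+11+23+18+7 = 86
Base→G→Q→Y→H→R→Base: 13+20+6+12+23+12 = 86
Base→G→Q→Y→R→H→Base: 13+20+6+11+23+11 = 84
Base→G→Q→H→Y→R→Base: 13+20+18+12+11+12 = 86
Base→G→Q→H→R→Y→Base: 13+20+18+23+11+1 = 86
Base→G→Q→R→Y→H→Base: 13+20+5+11+12+11 = 72
Base→G→Q→R→H→Y→Base: 13+20+5+23+12+1 = 74
Base→G→H→Y→Q→R→Base: 13+4+12+6+5+12 = 52
Base→G→H→Y→R→Q→Base: 13+4+12+11+5+7 = 52
… (46 more)
The minimum is 52.
One optimal route: Base → G → H → Y → Q → R → Base (or its reverse).

52 blocks — the shortest possible round trip.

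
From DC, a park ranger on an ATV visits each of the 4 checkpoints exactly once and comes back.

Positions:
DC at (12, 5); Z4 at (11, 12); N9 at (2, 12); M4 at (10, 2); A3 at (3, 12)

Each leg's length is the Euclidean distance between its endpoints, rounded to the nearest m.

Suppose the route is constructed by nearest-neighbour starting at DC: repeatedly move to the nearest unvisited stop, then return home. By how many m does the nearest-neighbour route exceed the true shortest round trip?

From DC: M4=4, Z4=7, A3=11, N9=12 → choose M4 (4).
From M4: Z4=10, A3=12, N9=13 → choose Z4 (10).
From Z4: A3=8, N9=9 → choose A3 (8).
From A3: N9=1 → choose N9 (1).
NN route DC → M4 → Z4 → A3 → N9 → DC costs 35.
Optimal: DC → Z4 → N9 → A3 → M4 → DC costs 33 (by enumerating all 12 distinct tours).
Excess = 35 − 33 = 2.

Excess over optimum: 2 m.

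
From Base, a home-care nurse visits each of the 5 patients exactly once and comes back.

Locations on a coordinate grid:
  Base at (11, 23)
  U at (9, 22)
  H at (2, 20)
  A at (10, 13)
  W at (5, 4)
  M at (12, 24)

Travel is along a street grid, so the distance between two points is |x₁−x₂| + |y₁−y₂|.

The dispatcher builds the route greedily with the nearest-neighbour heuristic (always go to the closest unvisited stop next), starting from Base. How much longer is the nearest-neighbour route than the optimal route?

Base: M=2, U=3, A=11, H=12, W=25 ⇒ M
M: U=5, A=13, H=14, W=27 ⇒ U
U: H=9, A=10, W=22 ⇒ H
H: A=15, W=19 ⇒ A
A: W=14 ⇒ W
NN route Base → M → U → H → A → W → Base costs 70.
Optimal: Base → U → H → W → A → M → Base costs 60 (by enumerating all 60 distinct tours).
Excess = 70 − 60 = 10.

The nearest-neighbour route is 10 longer than optimal.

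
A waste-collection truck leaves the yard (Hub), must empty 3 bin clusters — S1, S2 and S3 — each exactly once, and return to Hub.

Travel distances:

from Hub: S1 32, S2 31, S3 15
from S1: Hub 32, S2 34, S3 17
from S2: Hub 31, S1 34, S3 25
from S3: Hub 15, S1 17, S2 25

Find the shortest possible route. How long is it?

There are 3 distinct closed tours to check (reversals are equivalent).
Hub-S1-S2-S3-Hub: 32+34+25+15 = 106
Hub-S1-S3-S2-Hub: 32+17+25+31 = 105
Hub-S2-S1-S3-Hub: 31+34+17+15 = 97
The minimum is 97.
One optimal route: Hub → S2 → S1 → S3 → Hub (or its reverse).

Minimum total distance: 97.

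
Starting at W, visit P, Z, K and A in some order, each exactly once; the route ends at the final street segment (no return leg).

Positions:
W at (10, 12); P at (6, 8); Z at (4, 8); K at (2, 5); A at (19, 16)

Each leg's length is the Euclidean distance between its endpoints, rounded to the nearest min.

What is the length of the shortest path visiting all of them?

There are 4! = 24 possible orderings.
W → P → Z → K → A: 6+2+4+20 = 32
W → P → Z → A → K: 6+2+17+20 = 45
W → P → K → Z → A: 6+5+4+17 = 32
W → P → K → A → Z: 6+5+20+17 = 48
W → P → A → Z → K: 6+15+17+4 = 42
W → P → A → K → Z: 6+15+20+4 = 45
W → Z → P → K → A: 7+2+5+20 = 34
W → Z → P → A → K: 7+2+15+20 = 44
W → Z → K → P → A: 7+4+5+15 = 31
W → Z → K → A → P: 7+4+20+15 = 46
W → Z → A → P → K: 7+17+15+5 = 44
W → Z → A → K → P: 7+17+20+5 = 49
W → K → P → Z → A: 11+5+2+17 = 35
W → K → P → A → Z: 11+5+15+17 = 48
… (10 more)
The minimum is 31.
One shortest path: W → Z → K → P → A.

Shortest open route: 31 min.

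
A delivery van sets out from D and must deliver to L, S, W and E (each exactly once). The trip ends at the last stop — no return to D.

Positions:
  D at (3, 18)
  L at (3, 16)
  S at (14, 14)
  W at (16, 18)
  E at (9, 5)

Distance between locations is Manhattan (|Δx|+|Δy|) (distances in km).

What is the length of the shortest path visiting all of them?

There are 4! = 24 possible orderings.
D - L - S - W - E: 2+13+6+20 = 41
D - L - S - E - W: 2+13+14+20 = 49
D - L - W - S - E: 2+15+6+14 = 37
D - L - W - E - S: 2+15+20+14 = 51
D - L - E - S - W: 2+17+14+6 = 39
D - L - E - W - S: 2+17+20+6 = 45
D - S - L - W - E: 15+13+15+20 = 63
D - S - L - E - W: 15+13+17+20 = 65
D - S - W - L - E: 15+6+15+17 = 53
D - S - W - E - L: 15+6+20+17 = 58
D - S - E - L - W: 15+14+17+15 = 61
D - S - E - W - L: 15+14+20+15 = 64
D - W - L - S - E: 13+15+13+14 = 55
D - W - L - E - S: 13+15+17+14 = 59
… (10 more)
The minimum is 37.
One shortest path: D → L → W → S → E.

37 km — the minimum one-way total.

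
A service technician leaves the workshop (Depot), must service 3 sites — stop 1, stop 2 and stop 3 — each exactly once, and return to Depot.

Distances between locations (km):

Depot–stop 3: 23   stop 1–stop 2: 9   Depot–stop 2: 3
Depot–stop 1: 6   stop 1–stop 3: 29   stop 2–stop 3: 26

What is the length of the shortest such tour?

Minimum total distance: 64 km.

Depot → stop 1 → stop 2 → stop 3 → Depot: 6+9+26+23 = 64
Depot → stop 1 → stop 3 → stop 2 → Depot: 6+29+26+3 = 64
Depot → stop 2 → stop 1 → stop 3 → Depot: 3+9+29+23 = 64
The minimum is 64.
One optimal route: Depot → stop 1 → stop 2 → stop 3 → Depot (or its reverse).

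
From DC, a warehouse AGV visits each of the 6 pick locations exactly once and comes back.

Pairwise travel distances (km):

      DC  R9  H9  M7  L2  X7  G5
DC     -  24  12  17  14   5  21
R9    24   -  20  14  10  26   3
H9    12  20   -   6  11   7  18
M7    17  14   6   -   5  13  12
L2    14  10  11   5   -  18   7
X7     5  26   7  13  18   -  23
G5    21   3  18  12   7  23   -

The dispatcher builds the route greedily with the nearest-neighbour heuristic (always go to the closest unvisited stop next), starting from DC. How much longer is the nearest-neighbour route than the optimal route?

Excess over optimum: 1 km.

DC: X7=5, H9=12, L2=14, M7=17, G5=21, R9=24 ⇒ X7
X7: H9=7, M7=13, L2=18, G5=23, R9=26 ⇒ H9
H9: M7=6, L2=11, G5=18, R9=20 ⇒ M7
M7: L2=5, G5=12, R9=14 ⇒ L2
L2: G5=7, R9=10 ⇒ G5
G5: R9=3 ⇒ R9
NN route DC → X7 → H9 → M7 → L2 → G5 → R9 → DC costs 57.
Optimal: DC → L2 → G5 → R9 → M7 → H9 → X7 → DC costs 56 (by enumerating all 360 distinct tours).
Excess = 57 − 56 = 1.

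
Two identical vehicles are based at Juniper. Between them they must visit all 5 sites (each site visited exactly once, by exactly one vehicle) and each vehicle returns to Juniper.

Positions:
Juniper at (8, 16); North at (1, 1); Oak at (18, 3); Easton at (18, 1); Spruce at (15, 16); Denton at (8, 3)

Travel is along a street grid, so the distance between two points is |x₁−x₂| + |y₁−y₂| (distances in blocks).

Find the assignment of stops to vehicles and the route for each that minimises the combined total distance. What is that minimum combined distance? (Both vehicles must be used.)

Minimum combined distance: 78 blocks.

Check every non-empty split of the stops between the two vehicles; for each half take its own optimal tour:
  {North} + {Oak, Easton, Spruce, Denton}: 44 + 50 = 94
  {Oak} + {North, Easton, Spruce, Denton}: 46 + 64 = 110
  {North, Oak} + {Easton, Spruce, Denton}: 64 + 50 = 114
  {Easton} + {North, Oak, Spruce, Denton}: 50 + 64 = 114
  {North, Easton} + {Oak, Spruce, Denton}: 64 + 46 = 110
  {Oak, Easton} + {North, Spruce, Denton}: 50 + 58 = 108
  … (15 splits in total)
  {Spruce} + {North, Oak, Easton, Denton}: 14 + 64 = 78  ← best
Best: vehicle 1 Juniper → Spruce → Juniper = 14; vehicle 2 Juniper → North → Easton → Oak → Denton → Juniper = 64; combined 78.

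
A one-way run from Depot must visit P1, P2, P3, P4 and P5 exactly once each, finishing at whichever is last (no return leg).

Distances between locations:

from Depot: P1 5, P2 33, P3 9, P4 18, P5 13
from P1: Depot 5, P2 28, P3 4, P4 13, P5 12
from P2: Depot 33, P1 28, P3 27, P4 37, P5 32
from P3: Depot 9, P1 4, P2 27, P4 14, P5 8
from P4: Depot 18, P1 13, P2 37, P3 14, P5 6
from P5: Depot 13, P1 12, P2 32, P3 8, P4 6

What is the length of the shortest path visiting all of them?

There are 5! = 120 possible orderings.
Depot → P1 → P2 → P3 → P4 → P5: 5+28+27+14+6 = 80
Depot → P1 → P2 → P3 → P5 → P4: 5+28+27+8+6 = 74
Depot → P1 → P2 → P4 → P3 → P5: 5+28+37+14+8 = 92
Depot → P1 → P2 → P4 → P5 → P3: 5+28+37+6+8 = 84
Depot → P1 → P2 → P5 → P3 → P4: 5+28+32+8+14 = 87
Depot → P1 → P2 → P5 → P4 → P3: 5+28+32+6+14 = 85
Depot → P1 → P3 → P2 → P4 → P5: 5+4+27+37+6 = 79
Depot → P1 → P3 → P2 → P5 → P4: 5+4+27+32+6 = 74
Depot → P1 → P3 → P4 → P2 → P5: 5+4+14+37+32 = 92
Depot → P1 → P3 → P4 → P5 → P2: 5+4+14+6+32 = 61
Depot → P1 → P3 → P5 → P2 → P4: 5+4+8+32+37 = 86
Depot → P1 → P3 → P5 → P4 → P2: 5+4+8+6+37 = 60
Depot → P1 → P4 → P2 → P3 → P5: 5+13+37+27+8 = 90
Depot → P1 → P4 → P2 → P5 → P3: 5+13+37+32+8 = 95
… (106 more)
Depot → P1 → P4 → P5 → P3 → P2: 5+13+6+8+27 = 59  ← best
The minimum is 59.
One shortest path: Depot → P1 → P4 → P5 → P3 → P2.

Shortest open route: 59.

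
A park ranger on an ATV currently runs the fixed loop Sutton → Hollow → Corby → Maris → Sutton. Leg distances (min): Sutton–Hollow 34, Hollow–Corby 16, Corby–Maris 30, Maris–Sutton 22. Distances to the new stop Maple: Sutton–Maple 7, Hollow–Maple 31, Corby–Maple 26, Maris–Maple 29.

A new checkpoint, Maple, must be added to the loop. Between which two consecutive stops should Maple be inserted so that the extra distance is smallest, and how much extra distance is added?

Insertion cost between consecutive stops i–j is d(i,Maple) + d(Maple,j) − d(i,j):
  between Sutton and Hollow: 7 + 31 − 34 = 4
  between Hollow and Corby: 31 + 26 − 16 = 41
  between Corby and Maris: 26 + 29 − 30 = 25
  between Maris and Sutton: 29 + 7 − 22 = 14
Cheapest insertion is between Sutton and Hollow, adding 4.
New total = 102 + 4 = 106.

+4 min — insert Maple between Sutton and Hollow.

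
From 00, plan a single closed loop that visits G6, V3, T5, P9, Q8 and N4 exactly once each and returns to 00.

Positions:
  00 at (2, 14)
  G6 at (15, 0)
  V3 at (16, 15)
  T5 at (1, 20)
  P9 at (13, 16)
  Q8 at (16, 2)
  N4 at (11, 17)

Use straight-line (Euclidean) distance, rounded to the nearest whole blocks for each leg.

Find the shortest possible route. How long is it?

Minimum total distance: 55 blocks.

00-G6-V3-T5-P9-Q8-N4-00: 19+15+16+13+14+16+9 = 102
00-G6-V3-T5-P9-N4-Q8-00: 19+15+16+13+2+16+18 = 99
00-G6-V3-T5-Q8-P9-N4-00: 19+15+16+23+14+2+9 = 98
00-G6-V3-T5-Q8-N4-P9-00: 19+15+16+23+16+2+11 = 102
00-G6-V3-T5-N4-P9-Q8-00: 19+15+16+10+2+14+18 = 94
00-G6-V3-T5-N4-Q8-P9-00: 19+15+16+10+16+14+11 = 101
00-G6-V3-P9-T5-Q8-N4-00: 19+15+3+13+23+16+9 = 98
00-G6-V3-P9-T5-N4-Q8-00: 19+15+3+13+10+16+18 = 94
… (352 more)
00-G6-Q8-V3-P9-N4-T5-00: 19+2+13+3+2+10+6 = 55  ← best
The minimum is 55.
One optimal route: 00 → G6 → Q8 → V3 → P9 → N4 → T5 → 00 (or its reverse).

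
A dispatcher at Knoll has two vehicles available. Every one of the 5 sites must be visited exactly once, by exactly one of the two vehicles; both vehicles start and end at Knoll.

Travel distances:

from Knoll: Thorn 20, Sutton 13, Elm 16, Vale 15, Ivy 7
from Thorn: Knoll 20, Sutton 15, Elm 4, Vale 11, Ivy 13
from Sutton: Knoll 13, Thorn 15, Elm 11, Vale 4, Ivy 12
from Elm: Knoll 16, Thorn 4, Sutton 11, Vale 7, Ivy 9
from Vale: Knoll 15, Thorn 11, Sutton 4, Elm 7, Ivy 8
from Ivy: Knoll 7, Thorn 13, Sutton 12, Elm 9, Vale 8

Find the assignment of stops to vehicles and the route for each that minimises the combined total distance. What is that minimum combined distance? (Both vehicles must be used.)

Check every non-empty split of the stops between the two vehicles; for each half take its own optimal tour:
  {Thorn} + {Sutton, Elm, Vale, Ivy}: 40 + 40 = 80
  {Sutton} + {Thorn, Elm, Vale, Ivy}: 26 + 46 = 72
  {Thorn, Sutton} + {Elm, Vale, Ivy}: 48 + 38 = 86
  {Elm} + {Thorn, Sutton, Vale, Ivy}: 32 + 48 = 80
  {Thorn, Elm} + {Sutton, Vale, Ivy}: 40 + 32 = 72
  {Sutton, Elm} + {Thorn, Vale, Ivy}: 40 + 46 = 86
  … (15 splits in total)
  {Thorn, Sutton, Elm, Vale} + {Ivy}: 48 + 14 = 62  ← best
Best: vehicle 1 Knoll → Thorn → Elm → Vale → Sutton → Knoll = 48; vehicle 2 Knoll → Ivy → Knoll = 14; combined 62.

Minimum combined distance: 62.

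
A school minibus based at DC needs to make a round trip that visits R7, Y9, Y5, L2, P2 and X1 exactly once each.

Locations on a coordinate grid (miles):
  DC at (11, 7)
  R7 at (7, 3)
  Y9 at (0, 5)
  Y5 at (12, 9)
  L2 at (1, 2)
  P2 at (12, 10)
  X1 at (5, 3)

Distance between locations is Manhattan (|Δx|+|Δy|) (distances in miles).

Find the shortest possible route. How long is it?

There are 360 distinct closed tours to check (reversals are equivalent).
DC → R7 → Y9 → Y5 → L2 → P2 → X1 → DC: 8+9+16+18+19+14+10 = 94
DC → R7 → Y9 → Y5 → L2 → X1 → P2 → DC: 8+9+16+18+5+14+4 = 74
DC → R7 → Y9 → Y5 → P2 → L2 → X1 → DC: 8+9+16+1+19+5+10 = 68
DC → R7 → Y9 → Y5 → P2 → X1 → L2 → DC: 8+9+16+1+14+5+15 = 68
DC → R7 → Y9 → Y5 → X1 → L2 → P2 → DC: 8+9+16+13+5+19+4 = 74
DC → R7 → Y9 → Y5 → X1 → P2 → L2 → DC: 8+9+16+13+14+19+15 = 94
DC → R7 → Y9 → L2 → Y5 → P2 → X1 → DC: 8+9+4+18+1+14+10 = 64
DC → R7 → Y9 → L2 → Y5 → X1 → P2 → DC: 8+9+4+18+13+14+4 = 70
… (352 more)
DC → R7 → X1 → L2 → Y9 → Y5 → P2 → DC: 8+2+5+4+16+1+4 = 40  ← best
The minimum is 40.
One optimal route: DC → R7 → X1 → L2 → Y9 → Y5 → P2 → DC (or its reverse).

Shortest round trip = 40 miles.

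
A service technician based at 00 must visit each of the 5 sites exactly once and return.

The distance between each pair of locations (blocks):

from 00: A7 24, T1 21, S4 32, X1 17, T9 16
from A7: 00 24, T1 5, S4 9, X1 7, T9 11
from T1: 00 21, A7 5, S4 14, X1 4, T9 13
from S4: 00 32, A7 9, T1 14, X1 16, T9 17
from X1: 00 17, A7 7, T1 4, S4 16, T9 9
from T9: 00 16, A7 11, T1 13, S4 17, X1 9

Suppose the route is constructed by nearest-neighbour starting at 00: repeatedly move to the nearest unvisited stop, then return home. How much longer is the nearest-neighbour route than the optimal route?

Excess over optimum: 7 blocks.

00: T9=16, X1=17, T1=21, A7=24, S4=32 ⇒ T9
T9: X1=9, A7=11, T1=13, S4=17 ⇒ X1
X1: T1=4, A7=7, S4=16 ⇒ T1
T1: A7=5, S4=14 ⇒ A7
A7: S4=9 ⇒ S4
NN route 00 → T9 → X1 → T1 → A7 → S4 → 00 costs 75.
Optimal: 00 → X1 → T1 → A7 → S4 → T9 → 00 costs 68 (by enumerating all 60 distinct tours).
Excess = 75 − 68 = 7.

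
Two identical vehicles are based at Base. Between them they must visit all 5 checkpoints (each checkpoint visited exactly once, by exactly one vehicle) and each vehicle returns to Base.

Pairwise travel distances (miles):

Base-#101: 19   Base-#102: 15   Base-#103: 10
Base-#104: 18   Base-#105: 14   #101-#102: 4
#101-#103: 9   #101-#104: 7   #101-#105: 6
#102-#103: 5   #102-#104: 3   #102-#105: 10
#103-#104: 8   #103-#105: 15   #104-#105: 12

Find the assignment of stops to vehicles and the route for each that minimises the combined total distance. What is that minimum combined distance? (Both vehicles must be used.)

Minimum combined distance: 65 miles.

Check every non-empty split of the stops between the two vehicles; for each half take its own optimal tour:
  {#101} + {#102, #103, #104, #105}: 38 + 44 = 82
  {#102} + {#101, #103, #104, #105}: 30 + 45 = 75
  {#101, #102} + {#103, #104, #105}: 38 + 44 = 82
  {#103} + {#101, #102, #104, #105}: 20 + 45 = 65
  {#101, #103} + {#102, #104, #105}: 38 + 44 = 82
  {#102, #103} + {#101, #104, #105}: 30 + 45 = 75
  … (15 splits in total)
Best: vehicle 1 Base → #103 → Base = 20; vehicle 2 Base → #102 → #104 → #101 → #105 → Base = 45; combined 65.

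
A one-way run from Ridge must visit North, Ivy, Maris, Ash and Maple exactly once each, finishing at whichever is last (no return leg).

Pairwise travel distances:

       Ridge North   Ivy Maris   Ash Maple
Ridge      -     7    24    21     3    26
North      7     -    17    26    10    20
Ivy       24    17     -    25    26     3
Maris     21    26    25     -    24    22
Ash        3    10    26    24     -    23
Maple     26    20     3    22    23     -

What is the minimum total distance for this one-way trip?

There are 5! = 120 possible orderings.
Ridge→North→Ivy→Maris→Ash→Maple: 7+17+25+24+23 = 96
Ridge→North→Ivy→Maris→Maple→Ash: 7+17+25+22+23 = 94
Ridge→North→Ivy→Ash→Maris→Maple: 7+17+26+24+22 = 96
Ridge→North→Ivy→Ash→Maple→Maris: 7+17+26+23+22 = 95
Ridge→North→Ivy→Maple→Maris→Ash: 7+17+3+22+24 = 73
Ridge→North→Ivy→Maple→Ash→Maris: 7+17+3+23+24 = 74
Ridge→North→Maris→Ivy→Ash→Maple: 7+26+25+26+23 = 107
Ridge→North→Maris→Ivy→Maple→Ash: 7+26+25+3+23 = 84
Ridge→North→Maris→Ash→Ivy→Maple: 7+26+24+26+3 = 86
Ridge→North→Maris→Ash→Maple→Ivy: 7+26+24+23+3 = 83
Ridge→North→Maris→Maple→Ivy→Ash: 7+26+22+3+26 = 84
Ridge→North→Maris→Maple→Ash→Ivy: 7+26+22+23+26 = 104
Ridge→North→Ash→Ivy→Maris→Maple: 7+10+26+25+22 = 90
Ridge→North→Ash→Ivy→Maple→Maris: 7+10+26+3+22 = 68
… (106 more)
Ridge→Ash→North→Ivy→Maple→Maris: 3+10+17+3+22 = 55  ← best
The minimum is 55.
One shortest path: Ridge → Ash → North → Ivy → Maple → Maris.

55 — the minimum one-way total.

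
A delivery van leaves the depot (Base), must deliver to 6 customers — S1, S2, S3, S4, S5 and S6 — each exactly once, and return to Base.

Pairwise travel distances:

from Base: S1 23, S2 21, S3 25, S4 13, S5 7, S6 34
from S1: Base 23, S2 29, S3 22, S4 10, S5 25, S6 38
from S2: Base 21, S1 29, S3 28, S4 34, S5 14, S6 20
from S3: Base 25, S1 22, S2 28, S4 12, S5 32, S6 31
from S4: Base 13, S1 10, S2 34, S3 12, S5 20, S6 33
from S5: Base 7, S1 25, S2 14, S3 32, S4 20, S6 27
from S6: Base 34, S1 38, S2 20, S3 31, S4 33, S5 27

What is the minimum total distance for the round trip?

117 — the shortest possible round trip.

There are 360 distinct closed tours to check (reversals are equivalent).
Base → S1 → S2 → S3 → S4 → S5 → S6 → Base: 23+29+28+12+20+27+34 = 173
Base → S1 → S2 → S3 → S4 → S6 → S5 → Base: 23+29+28+12+33+27+7 = 159
Base → S1 → S2 → S3 → S5 → S4 → S6 → Base: 23+29+28+32+20+33+34 = 199
Base → S1 → S2 → S3 → S5 → S6 → S4 → Base: 23+29+28+32+27+33+13 = 185
Base → S1 → S2 → S3 → S6 → S4 → S5 → Base: 23+29+28+31+33+20+7 = 171
Base → S1 → S2 → S3 → S6 → S5 → S4 → Base: 23+29+28+31+27+20+13 = 171
Base → S1 → S2 → S4 → S3 → S5 → S6 → Base: 23+29+34+12+32+27+34 = 191
Base → S1 → S2 → S4 → S3 → S6 → S5 → Base: 23+29+34+12+31+27+7 = 163
… (352 more)
Base → S1 → S4 → S3 → S6 → S2 → S5 → Base: 23+10+12+31+20+14+7 = 117  ← best
The minimum is 117.
One optimal route: Base → S1 → S4 → S3 → S6 → S2 → S5 → Base (or its reverse).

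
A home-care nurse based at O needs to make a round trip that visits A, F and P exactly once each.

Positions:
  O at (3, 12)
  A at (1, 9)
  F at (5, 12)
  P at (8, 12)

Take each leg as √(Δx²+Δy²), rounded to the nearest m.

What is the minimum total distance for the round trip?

With 3 stops there are 3!/2 = 3 distinct round trips (a route and its reverse cost the same).
O → A → F → P → O: 4+5+3+5 = 17
O → A → P → F → O: 4+8+3+2 = 17
O → F → A → P → O: 2+5+8+5 = 20
The minimum is 17.
One optimal route: O → A → F → P → O (or its reverse).

17 m — the shortest possible round trip.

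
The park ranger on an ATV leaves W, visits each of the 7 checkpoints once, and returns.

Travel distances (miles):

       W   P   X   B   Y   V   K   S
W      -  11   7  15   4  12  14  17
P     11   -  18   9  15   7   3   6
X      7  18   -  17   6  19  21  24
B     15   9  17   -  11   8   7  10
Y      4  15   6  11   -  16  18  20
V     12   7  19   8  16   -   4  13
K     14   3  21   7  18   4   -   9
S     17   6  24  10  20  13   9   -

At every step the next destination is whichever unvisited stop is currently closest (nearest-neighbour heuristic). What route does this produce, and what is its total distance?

Total distance 68 miles via the nearest-neighbour route W → Y → X → B → K → P → S → V → W.

At W the remaining stops are Y 4, X 7, P 11, V 12, K 14, B 15, S 17; go to Y.
At Y the remaining stops are X 6, B 11, P 15, V 16, K 18, S 20; go to X.
At X the remaining stops are B 17, P 18, V 19, K 21, S 24; go to B.
At B the remaining stops are K 7, V 8, P 9, S 10; go to K.
At K the remaining stops are P 3, V 4, S 9; go to P.
At P the remaining stops are S 6, V 7; go to S.
At S the remaining stops are V 13; go to V.
Return V→W: 12.
Total = 4 + 6 + 17 + 7 + 3 + 6 + 13 + 12 = 68.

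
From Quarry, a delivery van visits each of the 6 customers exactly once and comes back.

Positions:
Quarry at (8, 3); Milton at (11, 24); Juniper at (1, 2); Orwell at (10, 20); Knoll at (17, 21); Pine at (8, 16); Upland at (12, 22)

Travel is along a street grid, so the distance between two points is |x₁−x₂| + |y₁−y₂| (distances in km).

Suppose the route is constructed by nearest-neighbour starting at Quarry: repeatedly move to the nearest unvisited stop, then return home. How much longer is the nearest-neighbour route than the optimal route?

Quarry: Juniper=8, Pine=13, Orwell=19, Upland=23, Milton=24, Knoll=27 ⇒ Juniper
Juniper: Pine=21, Orwell=27, Upland=31, Milton=32, Knoll=35 ⇒ Pine
Pine: Orwell=6, Upland=10, Milton=11, Knoll=14 ⇒ Orwell
Orwell: Upland=4, Milton=5, Knoll=8 ⇒ Upland
Upland: Milton=3, Knoll=6 ⇒ Milton
Milton: Knoll=9 ⇒ Knoll
NN route Quarry → Juniper → Pine → Orwell → Upland → Milton → Knoll → Quarry costs 78.
Optimal: Quarry → Milton → Upland → Knoll → Orwell → Pine → Juniper → Quarry costs 76 (by enumerating all 360 distinct tours).
Excess = 78 − 76 = 2.

2 km longer than the optimal tour.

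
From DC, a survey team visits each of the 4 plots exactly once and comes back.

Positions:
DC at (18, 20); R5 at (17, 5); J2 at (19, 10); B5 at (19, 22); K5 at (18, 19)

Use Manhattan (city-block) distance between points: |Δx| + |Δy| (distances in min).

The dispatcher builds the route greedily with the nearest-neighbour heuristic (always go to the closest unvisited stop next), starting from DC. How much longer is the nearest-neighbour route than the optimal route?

DC: K5=1, B5=3, J2=11, R5=16 ⇒ K5
K5: B5=4, J2=10, R5=15 ⇒ B5
B5: J2=12, R5=19 ⇒ J2
J2: R5=7 ⇒ R5
NN route DC → K5 → B5 → J2 → R5 → DC costs 40.
Optimal: DC → B5 → J2 → R5 → K5 → DC costs 38 (by enumerating all 12 distinct tours).
Excess = 40 − 38 = 2.

Excess over optimum: 2 min.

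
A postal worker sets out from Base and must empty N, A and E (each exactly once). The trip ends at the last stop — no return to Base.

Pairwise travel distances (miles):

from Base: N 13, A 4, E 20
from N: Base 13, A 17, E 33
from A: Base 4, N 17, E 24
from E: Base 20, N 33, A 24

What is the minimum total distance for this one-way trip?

There are 3! = 6 possible orderings.
Base→N→A→E: 13+17+24 = 54
Base→N→E→A: 13+33+24 = 70
Base→A→N→E: 4+17+33 = 54
Base→A→E→N: 4+24+33 = 61
Base→E→N→A: 20+33+17 = 70
Base→E→A→N: 20+24+17 = 61
The minimum is 54.
One shortest path: Base → N → A → E.

54 miles — the minimum one-way total.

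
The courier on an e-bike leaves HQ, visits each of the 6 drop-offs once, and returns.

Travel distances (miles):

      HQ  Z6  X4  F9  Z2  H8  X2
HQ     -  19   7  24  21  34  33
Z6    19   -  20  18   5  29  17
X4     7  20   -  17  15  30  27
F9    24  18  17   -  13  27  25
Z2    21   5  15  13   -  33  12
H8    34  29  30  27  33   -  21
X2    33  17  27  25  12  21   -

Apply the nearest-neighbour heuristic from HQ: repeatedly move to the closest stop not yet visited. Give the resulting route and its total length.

Total distance 116 miles via the nearest-neighbour route HQ → X4 → Z2 → Z6 → X2 → H8 → F9 → HQ.

At HQ the remaining stops are X4 7, Z6 19, Z2 21, F9 24, X2 33, H8 34; go to X4.
At X4 the remaining stops are Z2 15, F9 17, Z6 20, X2 27, H8 30; go to Z2.
At Z2 the remaining stops are Z6 5, X2 12, F9 13, H8 33; go to Z6.
At Z6 the remaining stops are X2 17, F9 18, H8 29; go to X2.
At X2 the remaining stops are H8 21, F9 25; go to H8.
At H8 the remaining stops are F9 27; go to F9.
Return F9→HQ: 24.
Total = 7 + 15 + 5 + 17 + 21 + 27 + 24 = 116.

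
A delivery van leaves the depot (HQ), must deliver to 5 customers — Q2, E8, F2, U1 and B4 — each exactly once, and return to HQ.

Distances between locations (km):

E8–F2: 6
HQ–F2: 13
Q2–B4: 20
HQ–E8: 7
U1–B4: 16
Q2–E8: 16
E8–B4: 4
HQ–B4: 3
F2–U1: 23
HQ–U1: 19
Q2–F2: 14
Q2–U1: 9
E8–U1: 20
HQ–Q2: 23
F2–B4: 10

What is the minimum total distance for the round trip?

55 km — the shortest possible round trip.

With 5 stops there are 5!/2 = 60 distinct round trips (a route and its reverse cost the same).
HQ - Q2 - E8 - F2 - U1 - B4 - HQ: 23+16+6+23+16+3 = 87
HQ - Q2 - E8 - F2 - B4 - U1 - HQ: 23+16+6+10+16+19 = 90
HQ - Q2 - E8 - U1 - F2 - B4 - HQ: 23+16+20+23+10+3 = 95
HQ - Q2 - E8 - U1 - B4 - F2 - HQ: 23+16+20+16+10+13 = 98
HQ - Q2 - E8 - B4 - F2 - U1 - HQ: 23+16+4+10+23+19 = 95
HQ - Q2 - E8 - B4 - U1 - F2 - HQ: 23+16+4+16+23+13 = 95
HQ - Q2 - F2 - E8 - U1 - B4 - HQ: 23+14+6+20+16+3 = 82
HQ - Q2 - F2 - E8 - B4 - U1 - HQ: 23+14+6+4+16+19 = 82
HQ - Q2 - F2 - U1 - E8 - B4 - HQ: 23+14+23+20+4+3 = 87
HQ - Q2 - F2 - U1 - B4 - E8 - HQ: 23+14+23+16+4+7 = 87
HQ - Q2 - F2 - B4 - E8 - U1 - HQ: 23+14+10+4+20+19 = 90
HQ - Q2 - F2 - B4 - U1 - E8 - HQ: 23+14+10+16+20+7 = 90
HQ - Q2 - U1 - E8 - F2 - B4 - HQ: 23+9+20+6+10+3 = 71
HQ - Q2 - U1 - E8 - B4 - F2 - HQ: 23+9+20+4+10+13 = 79
… (46 more)
HQ - E8 - F2 - Q2 - U1 - B4 - HQ: 7+6+14+9+16+3 = 55  ← best
The minimum is 55.
One optimal route: HQ → E8 → F2 → Q2 → U1 → B4 → HQ (or its reverse).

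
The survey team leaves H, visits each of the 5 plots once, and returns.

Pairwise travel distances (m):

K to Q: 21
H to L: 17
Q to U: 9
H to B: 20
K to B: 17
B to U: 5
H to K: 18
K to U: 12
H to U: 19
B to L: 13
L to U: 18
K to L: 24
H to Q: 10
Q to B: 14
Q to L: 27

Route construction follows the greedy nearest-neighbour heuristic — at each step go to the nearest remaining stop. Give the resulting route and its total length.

At H the remaining stops are Q 10, L 17, K 18, U 19, B 20; go to Q.
At Q the remaining stops are U 9, B 14, K 21, L 27; go to U.
At U the remaining stops are B 5, K 12, L 18; go to B.
At B the remaining stops are L 13, K 17; go to L.
At L the remaining stops are K 24; go to K.
Return K→H: 18.
Total = 10 + 9 + 5 + 13 + 24 + 18 = 79.

Total distance 79 m via the nearest-neighbour route H → Q → U → B → L → K → H.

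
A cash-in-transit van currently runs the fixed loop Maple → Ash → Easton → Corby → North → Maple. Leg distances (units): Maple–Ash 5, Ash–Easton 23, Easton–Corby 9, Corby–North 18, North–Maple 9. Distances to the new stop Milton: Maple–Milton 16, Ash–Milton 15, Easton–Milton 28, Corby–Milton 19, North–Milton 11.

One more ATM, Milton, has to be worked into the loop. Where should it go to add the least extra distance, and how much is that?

Insertion cost between consecutive stops i–j is d(i,Milton) + d(Milton,j) − d(i,j):
  between Maple and Ash: 16 + 15 − 5 = 26
  between Ash and Easton: 15 + 28 − 23 = 20
  between Easton and Corby: 28 + 19 − 9 = 38
  between Corby and North: 19 + 11 − 18 = 12
  between North and Maple: 11 + 16 − 9 = 18
Cheapest insertion is between Corby and North, adding 12.
New total = 64 + 12 = 76.

+12 — insert Milton between Corby and North.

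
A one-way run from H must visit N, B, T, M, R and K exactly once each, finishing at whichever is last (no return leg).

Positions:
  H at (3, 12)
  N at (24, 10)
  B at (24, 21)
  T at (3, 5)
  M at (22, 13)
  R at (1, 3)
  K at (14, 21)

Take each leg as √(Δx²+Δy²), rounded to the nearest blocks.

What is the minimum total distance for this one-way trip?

Shortest open route: 53 blocks.

There are 6! = 720 possible orderings.
H→N→B→T→M→R→K: 21+11+26+21+23+22 = 124
H→N→B→T→M→K→R: 21+11+26+21+11+22 = 112
H→N→B→T→R→M→K: 21+11+26+3+23+11 = 95
H→N→B→T→R→K→M: 21+11+26+3+22+11 = 94
H→N→B→T→K→M→R: 21+11+26+19+11+23 = 111
H→N→B→T→K→R→M: 21+11+26+19+22+23 = 122
H→N→B→M→T→R→K: 21+11+8+21+3+22 = 86
H→N→B→M→T→K→R: 21+11+8+21+19+22 = 102
… (712 more)
H→R→T→K→B→M→N: 9+3+19+10+8+4 = 53  ← best
The minimum is 53.
One shortest path: H → R → T → K → B → M → N.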